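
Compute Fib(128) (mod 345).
186

Matrix identity: Q^n = [[F_(n+1), F_n], [F_n, F_(n-1)]] with Q = [[1,1],[1,0]].
n = 128 = 10000000₂. Square-and-multiply, entries mod 345:
Q^1 = [[1,1],[1,0]]
Q^2 = (Q^1)² = [[2,1],[1,1]]
Q^4 = (Q^2)² = [[5,3],[3,2]]
Q^8 = (Q^4)² = [[34,21],[21,13]]
Q^16 = (Q^8)² = [[217,297],[297,265]]
Q^32 = (Q^16)² = [[58,324],[324,79]]
Q^64 = (Q^32)² = [[10,228],[228,127]]
Q^128 = (Q^64)² = [[334,186],[186,148]]
F_128 mod 345 = Q^128[0][1] = 186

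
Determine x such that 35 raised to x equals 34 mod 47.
8

Baby-step giant-step with step n = ⌈√47⌉ = 7.
Baby steps 35^j mod 47 (j:value) for j=0..6: 0:1, 1:35, 2:3, 3:11, 4:9, 5:33, 6:27.
Giant-step multiplier: 35^(-7) ≡ 35^(46-7) = 35^39 ≡ 19 (mod 47).
Giant steps γ_i = 34·19^i mod 47: γ_0=34, γ_1=35 (in table at j=1).
x = i·n + j = 1·7 + 1 = 8.
Check: 35^8 ≡ 34 (mod 47).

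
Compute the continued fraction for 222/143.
[1; 1, 1, 4, 3, 1, 3]

Euclidean algorithm steps:
222 = 1 × 143 + 79
143 = 1 × 79 + 64
79 = 1 × 64 + 15
64 = 4 × 15 + 4
15 = 3 × 4 + 3
4 = 1 × 3 + 1
3 = 3 × 1 + 0
Continued fraction: [1; 1, 1, 4, 3, 1, 3]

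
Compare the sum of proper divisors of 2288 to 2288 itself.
abundant

Proper divisors of 2288: sum = 1 + 2 + 4 + 8 + 11 + 13 + 16 + 22 + ... + 208 + 286 + 572 + 1144 (19 divisors) = 2920
Since 2920 > 2288, 2288 is abundant.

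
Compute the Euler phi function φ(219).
144

219 = 3 × 73
φ(n) = n × ∏(1 - 1/p) for each prime p dividing n
φ(219) = 219 × (1 - 1/3) × (1 - 1/73) = 144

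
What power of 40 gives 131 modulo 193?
140

Baby-step giant-step with step n = ⌈√193⌉ = 14.
Baby steps 40^j mod 193 (j:value) for j=0..13: 0:1, 1:40, 2:56, 3:117, 4:48, 5:183, 6:179, 7:19, 8:181, 9:99, 10:100, 11:140, 12:3, 13:120.
Giant-step multiplier: 40^(-14) ≡ 40^(192-14) = 40^178 ≡ 54 (mod 193).
Giant steps γ_i = 131·54^i mod 193: γ_0=131, γ_1=126, γ_2=49, γ_3=137, γ_4=64, γ_5=175, γ_6=186, γ_7=8, γ_8=46, γ_9=168, γ_10=1 (in table at j=0).
x = i·n + j = 10·14 + 0 = 140.
Check: 40^140 ≡ 131 (mod 193).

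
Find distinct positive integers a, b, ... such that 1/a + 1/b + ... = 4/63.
1/16 + 1/1008

Greedy algorithm:
4/63: ceiling(63/4) = 16, use 1/16
1/1008: ceiling(1008/1) = 1008, use 1/1008
Result: 4/63 = 1/16 + 1/1008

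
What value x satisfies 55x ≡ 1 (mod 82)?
3

gcd(55, 82) = 1, so the inverse exists.
Extended Euclidean algorithm on (82, 55):
82 = 1 × 55 + 27  ⟹  27 = (1)·82 + (-1)·55
55 = 2 × 27 + 1  ⟹  1 = (-2)·82 + (3)·55
So (3)·55 ≡ 1 (mod 82), i.e. 55^(-1) ≡ 3 (mod 82).
Check: 55 × 3 = 165 ≡ 1 (mod 82)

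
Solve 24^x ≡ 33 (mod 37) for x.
28

Baby-step giant-step with step n = ⌈√37⌉ = 7.
Baby steps 24^j mod 37 (j:value) for j=0..6: 0:1, 1:24, 2:21, 3:23, 4:34, 5:2, 6:11.
Giant-step multiplier: 24^(-7) ≡ 24^(36-7) = 24^29 ≡ 15 (mod 37).
Giant steps γ_i = 33·15^i mod 37: γ_0=33, γ_1=14, γ_2=25, γ_3=5, γ_4=1 (in table at j=0).
x = i·n + j = 4·7 + 0 = 28.
Check: 24^28 ≡ 33 (mod 37).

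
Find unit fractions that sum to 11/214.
1/20 + 1/714 + 1/763980

Greedy algorithm:
11/214: ceiling(214/11) = 20, use 1/20
3/2140: ceiling(2140/3) = 714, use 1/714
1/763980: ceiling(763980/1) = 763980, use 1/763980
Result: 11/214 = 1/20 + 1/714 + 1/763980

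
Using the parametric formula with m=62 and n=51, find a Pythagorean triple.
(1243, 6324, 6445)

Euclid's formula: a = m² - n², b = 2mn, c = m² + n²
m = 62, n = 51
a = 62² - 51² = 3844 - 2601 = 1243
b = 2 × 62 × 51 = 6324
c = 62² + 51² = 3844 + 2601 = 6445
Verification: 1243² + 6324² = 1545049 + 39992976 = 41538025 = 6445² ✓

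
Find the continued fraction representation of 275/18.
[15; 3, 1, 1, 2]

Euclidean algorithm steps:
275 = 15 × 18 + 5
18 = 3 × 5 + 3
5 = 1 × 3 + 2
3 = 1 × 2 + 1
2 = 2 × 1 + 0
Continued fraction: [15; 3, 1, 1, 2]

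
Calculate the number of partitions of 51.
239943

p(n) counts ways to write n as a sum of positive integers (order ignored).
Euler's pentagonal recurrence: p(k) = p(k-1) + p(k-2) - p(k-5) - p(k-7) + p(k-12) + p(k-15) - ... (offsets j(3j∓1)/2, signs ++--, p(0)=1, p(<0)=0).
DP table for k = 0..50: p(0)=1, p(1)=1, p(2)=2, p(3)=3, p(4)=5, p(5)=7, p(6)=11, p(7)=15, p(8)=22, p(9)=30, p(10)=42, p(11)=56, p(12)=77, p(13)=101, p(14)=135, p(15)=176, p(16)=231, p(17)=297, p(18)=385, p(19)=490, p(20)=627, p(21)=792, p(22)=1002, p(23)=1255, p(24)=1575, p(25)=1958, p(26)=2436, p(27)=3010, p(28)=3718, p(29)=4565, p(30)=5604, p(31)=6842, p(32)=8349, p(33)=10143, p(34)=12310, p(35)=14883, p(36)=17977, p(37)=21637, p(38)=26015, p(39)=31185, p(40)=37338, p(41)=44583, p(42)=53174, p(43)=63261, p(44)=75175, p(45)=89134, p(46)=105558, p(47)=124754, p(48)=147273, p(49)=173525, p(50)=204226.
Final step: p(51) = p(50) + p(49) - p(46) - p(44) + p(39) + p(36) - p(29) - p(25) + p(16) + p(11) - p(0)
= 204226 + 173525 - 105558 - 75175 + 31185 + 17977 - 4565 - 1958 + 231 + 56 - 1
= 239943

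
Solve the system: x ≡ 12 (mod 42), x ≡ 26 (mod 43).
1230

Using Chinese Remainder Theorem:
M = 42 × 43 = 1806
M1 = 43, M2 = 42
y1 = 43^(-1) mod 42 = 1
y2 = 42^(-1) mod 43 = 42
x = (12×43×1 + 26×42×42) mod 1806 = 1230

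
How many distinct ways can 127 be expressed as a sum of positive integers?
3913864295

p(n) counts ways to write n as a sum of positive integers (order ignored).
Euler's pentagonal recurrence: p(k) = p(k-1) + p(k-2) - p(k-5) - p(k-7) + p(k-12) + p(k-15) - ... (offsets j(3j∓1)/2, signs ++--, p(0)=1, p(<0)=0).
DP table for k = 0..126: p(0)=1, p(1)=1, p(2)=2, p(3)=3, p(4)=5, p(5)=7, p(6)=11, p(7)=15, p(8)=22, p(9)=30, p(10)=42, p(11)=56, p(12)=77, p(13)=101, p(14)=135, p(15)=176, p(16)=231, p(17)=297, p(18)=385, p(19)=490, p(20)=627, p(21)=792, p(22)=1002, p(23)=1255, p(24)=1575, p(25)=1958, p(26)=2436, p(27)=3010, p(28)=3718, p(29)=4565, p(30)=5604, p(31)=6842, p(32)=8349, p(33)=10143, p(34)=12310, p(35)=14883, p(36)=17977, p(37)=21637, p(38)=26015, p(39)=31185, p(40)=37338, p(41)=44583, p(42)=53174, p(43)=63261, p(44)=75175, p(45)=89134, p(46)=105558, p(47)=124754, p(48)=147273, p(49)=173525, p(50)=204226, p(51)=239943, p(52)=281589, p(53)=329931, p(54)=386155, p(55)=451276, p(56)=526823, p(57)=614154, p(58)=715220, p(59)=831820, p(60)=966467, p(61)=1121505, p(62)=1300156, p(63)=1505499, p(64)=1741630, p(65)=2012558, p(66)=2323520, p(67)=2679689, p(68)=3087735, p(69)=3554345, p(70)=4087968, p(71)=4697205, p(72)=5392783, p(73)=6185689, p(74)=7089500, p(75)=8118264, p(76)=9289091, p(77)=10619863, p(78)=12132164, p(79)=13848650, p(80)=15796476, p(81)=18004327, p(82)=20506255, p(83)=23338469, p(84)=26543660, p(85)=30167357, p(86)=34262962, p(87)=38887673, p(88)=44108109, p(89)=49995925, p(90)=56634173, p(91)=64112359, p(92)=72533807, p(93)=82010177, p(94)=92669720, p(95)=104651419, p(96)=118114304, p(97)=133230930, p(98)=150198136, p(99)=169229875, p(100)=190569292, p(101)=214481126, p(102)=241265379, p(103)=271248950, p(104)=304801365, p(105)=342325709, p(106)=384276336, p(107)=431149389, p(108)=483502844, p(109)=541946240, p(110)=607163746, p(111)=679903203, p(112)=761002156, p(113)=851376628, p(114)=952050665, p(115)=1064144451, p(116)=1188908248, p(117)=1327710076, p(118)=1482074143, p(119)=1653668665, p(120)=1844349560, p(121)=2056148051, p(122)=2291320912, p(123)=2552338241, p(124)=2841940500, p(125)=3163127352, p(126)=3519222692.
Final step: p(127) = p(126) + p(125) - p(122) - p(120) + p(115) + p(112) - p(105) - p(101) + p(92) + p(87) - p(76) - p(70) + p(57) + p(50) - p(35) - p(27) + p(10) + p(1)
= 3519222692 + 3163127352 - 2291320912 - 1844349560 + 1064144451 + 761002156 - 342325709 - 214481126 + 72533807 + 38887673 - 9289091 - 4087968 + 614154 + 204226 - 14883 - 3010 + 42 + 1
= 3913864295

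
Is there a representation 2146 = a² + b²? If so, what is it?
11² + 45² (a=11, b=45)

Factorization: 2146 = 2 × 29 × 37
By Fermat: n is sum of two squares iff every prime p ≡ 3 (mod 4) appears to even power.
All primes ≡ 3 (mod 4) appear to even power.
Search a = 0, 1, 2, … for 2146 - a² a perfect square: first hit at a = 11: 2146 - 121 = 2025 = 45².
2146 = 11² + 45² = 121 + 2025 ✓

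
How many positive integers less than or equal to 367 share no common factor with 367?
366

367 = 367
φ(n) = n × ∏(1 - 1/p) for each prime p dividing n
φ(367) = 367 × (1 - 1/367) = 366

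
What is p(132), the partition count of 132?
6620830889

p(n) counts ways to write n as a sum of positive integers (order ignored).
Euler's pentagonal recurrence: p(k) = p(k-1) + p(k-2) - p(k-5) - p(k-7) + p(k-12) + p(k-15) - ... (offsets j(3j∓1)/2, signs ++--, p(0)=1, p(<0)=0).
DP table for k = 0..131: p(0)=1, p(1)=1, p(2)=2, p(3)=3, p(4)=5, p(5)=7, p(6)=11, p(7)=15, p(8)=22, p(9)=30, p(10)=42, p(11)=56, p(12)=77, p(13)=101, p(14)=135, p(15)=176, p(16)=231, p(17)=297, p(18)=385, p(19)=490, p(20)=627, p(21)=792, p(22)=1002, p(23)=1255, p(24)=1575, p(25)=1958, p(26)=2436, p(27)=3010, p(28)=3718, p(29)=4565, p(30)=5604, p(31)=6842, p(32)=8349, p(33)=10143, p(34)=12310, p(35)=14883, p(36)=17977, p(37)=21637, p(38)=26015, p(39)=31185, p(40)=37338, p(41)=44583, p(42)=53174, p(43)=63261, p(44)=75175, p(45)=89134, p(46)=105558, p(47)=124754, p(48)=147273, p(49)=173525, p(50)=204226, p(51)=239943, p(52)=281589, p(53)=329931, p(54)=386155, p(55)=451276, p(56)=526823, p(57)=614154, p(58)=715220, p(59)=831820, p(60)=966467, p(61)=1121505, p(62)=1300156, p(63)=1505499, p(64)=1741630, p(65)=2012558, p(66)=2323520, p(67)=2679689, p(68)=3087735, p(69)=3554345, p(70)=4087968, p(71)=4697205, p(72)=5392783, p(73)=6185689, p(74)=7089500, p(75)=8118264, p(76)=9289091, p(77)=10619863, p(78)=12132164, p(79)=13848650, p(80)=15796476, p(81)=18004327, p(82)=20506255, p(83)=23338469, p(84)=26543660, p(85)=30167357, p(86)=34262962, p(87)=38887673, p(88)=44108109, p(89)=49995925, p(90)=56634173, p(91)=64112359, p(92)=72533807, p(93)=82010177, p(94)=92669720, p(95)=104651419, p(96)=118114304, p(97)=133230930, p(98)=150198136, p(99)=169229875, p(100)=190569292, p(101)=214481126, p(102)=241265379, p(103)=271248950, p(104)=304801365, p(105)=342325709, p(106)=384276336, p(107)=431149389, p(108)=483502844, p(109)=541946240, p(110)=607163746, p(111)=679903203, p(112)=761002156, p(113)=851376628, p(114)=952050665, p(115)=1064144451, p(116)=1188908248, p(117)=1327710076, p(118)=1482074143, p(119)=1653668665, p(120)=1844349560, p(121)=2056148051, p(122)=2291320912, p(123)=2552338241, p(124)=2841940500, p(125)=3163127352, p(126)=3519222692, p(127)=3913864295, p(128)=4351078600, p(129)=4835271870, p(130)=5371315400, p(131)=5964539504.
Final step: p(132) = p(131) + p(130) - p(127) - p(125) + p(120) + p(117) - p(110) - p(106) + p(97) + p(92) - p(81) - p(75) + p(62) + p(55) - p(40) - p(32) + p(15) + p(6)
= 5964539504 + 5371315400 - 3913864295 - 3163127352 + 1844349560 + 1327710076 - 607163746 - 384276336 + 133230930 + 72533807 - 18004327 - 8118264 + 1300156 + 451276 - 37338 - 8349 + 176 + 11
= 6620830889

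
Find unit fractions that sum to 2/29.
1/15 + 1/435

Greedy algorithm:
2/29: ceiling(29/2) = 15, use 1/15
1/435: ceiling(435/1) = 435, use 1/435
Result: 2/29 = 1/15 + 1/435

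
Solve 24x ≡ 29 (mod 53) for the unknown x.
x ≡ 52 (mod 53)

gcd(24, 53) = 1, which divides 29, so solutions exist.
Find 24^(-1) mod 53 by the extended Euclidean algorithm:
53 = 2 × 24 + 5  ⟹  5 = (1)·53 + (-2)·24
24 = 4 × 5 + 4  ⟹  4 = (-4)·53 + (9)·24
5 = 1 × 4 + 1  ⟹  1 = (5)·53 + (-11)·24
So (-11)·24 ≡ 1 (mod 53), i.e. 24^(-1) ≡ -11 ≡ 42 (mod 53).
x ≡ 42 × 29 = 1218 ≡ 52 (mod 53).
Check: 24 × 52 = 1248 ≡ 29 (mod 53).
Unique solution: x ≡ 52 (mod 53)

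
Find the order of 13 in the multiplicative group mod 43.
21

43 is prime, so ord(13) divides φ(43) = 42.
Divisors of 42: 1, 2, 3, 6, 7, 14, 21, 42.
Repeated squaring: 13^1 ≡ 13, 13^2 ≡ 40, 13^4 ≡ 9, 13^8 ≡ 38, 13^16 ≡ 25, 13^32 ≡ 23 (mod 43).
Test 13^d mod 43 for each divisor d in increasing order:
13^1 ≡ 13
13^2 ≡ 40
13^3 = 13^2·13^1 ≡ 4
13^6 = 13^4·13^2 ≡ 16
13^7 = 13^4·13^2·13^1 ≡ 36
13^14 = 13^8·13^4·13^2 ≡ 6
13^21 = 13^16·13^4·13^1 ≡ 1  ← first divisor giving 1
The order is 21.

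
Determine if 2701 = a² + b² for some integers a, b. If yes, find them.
10² + 51² (a=10, b=51)

Factorization: 2701 = 37 × 73
By Fermat: n is sum of two squares iff every prime p ≡ 3 (mod 4) appears to even power.
All primes ≡ 3 (mod 4) appear to even power.
Search a = 0, 1, 2, … for 2701 - a² a perfect square: first hit at a = 10: 2701 - 100 = 2601 = 51².
2701 = 10² + 51² = 100 + 2601 ✓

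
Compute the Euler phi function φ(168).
48

168 = 2^3 × 3 × 7
φ(n) = n × ∏(1 - 1/p) for each prime p dividing n
φ(168) = 168 × (1 - 1/2) × (1 - 1/3) × (1 - 1/7) = 48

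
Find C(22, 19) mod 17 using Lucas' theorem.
10

Using Lucas' theorem:
Write n=22 and k=19 in base 17:
n in base 17: [1, 5]
k in base 17: [1, 2]
C(22,19) mod 17 = ∏ C(n_i, k_i) mod 17
Digit binomials (mod 17): C(1,1) = 1; C(5,2) = 10
Product: 1 × 10 = 10 ≡ 10 (mod 17)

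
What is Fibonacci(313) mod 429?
343

Matrix identity: Q^n = [[F_(n+1), F_n], [F_n, F_(n-1)]] with Q = [[1,1],[1,0]].
n = 313 = 100111001₂. Square-and-multiply, entries mod 429:
Q^1 = [[1,1],[1,0]]
Q^2 = (Q^1)² = [[2,1],[1,1]]
Q^4 = (Q^2)² = [[5,3],[3,2]]
Q^9 = (Q^4)²·Q = [[55,34],[34,21]]
Q^19 = (Q^9)²·Q = [[330,320],[320,10]]
Q^39 = (Q^19)²·Q = [[66,232],[232,263]]
Q^78 = (Q^39)² = [[265,395],[395,299]]
Q^156 = (Q^78)² = [[167,129],[129,38]]
Q^313 = (Q^156)²·Q = [[190,343],[343,276]]
F_313 mod 429 = Q^313[0][1] = 343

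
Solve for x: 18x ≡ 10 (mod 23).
x ≡ 21 (mod 23)

gcd(18, 23) = 1, which divides 10, so solutions exist.
Find 18^(-1) mod 23 by the extended Euclidean algorithm:
23 = 1 × 18 + 5  ⟹  5 = (1)·23 + (-1)·18
18 = 3 × 5 + 3  ⟹  3 = (-3)·23 + (4)·18
5 = 1 × 3 + 2  ⟹  2 = (4)·23 + (-5)·18
3 = 1 × 2 + 1  ⟹  1 = (-7)·23 + (9)·18
So (9)·18 ≡ 1 (mod 23), i.e. 18^(-1) ≡ 9 (mod 23).
x ≡ 9 × 10 = 90 ≡ 21 (mod 23).
Check: 18 × 21 = 378 ≡ 10 (mod 23).
Unique solution: x ≡ 21 (mod 23)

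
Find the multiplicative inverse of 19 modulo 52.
11

gcd(19, 52) = 1, so the inverse exists.
Extended Euclidean algorithm on (52, 19):
52 = 2 × 19 + 14  ⟹  14 = (1)·52 + (-2)·19
19 = 1 × 14 + 5  ⟹  5 = (-1)·52 + (3)·19
14 = 2 × 5 + 4  ⟹  4 = (3)·52 + (-8)·19
5 = 1 × 4 + 1  ⟹  1 = (-4)·52 + (11)·19
So (11)·19 ≡ 1 (mod 52), i.e. 19^(-1) ≡ 11 (mod 52).
Check: 19 × 11 = 209 ≡ 1 (mod 52)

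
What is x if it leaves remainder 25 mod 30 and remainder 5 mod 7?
145

Using Chinese Remainder Theorem:
M = 30 × 7 = 210
M1 = 7, M2 = 30
y1 = 7^(-1) mod 30 = 13
y2 = 30^(-1) mod 7 = 4
x = (25×7×13 + 5×30×4) mod 210 = 145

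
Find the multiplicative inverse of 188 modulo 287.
258

gcd(188, 287) = 1, so the inverse exists.
Extended Euclidean algorithm on (287, 188):
287 = 1 × 188 + 99  ⟹  99 = (1)·287 + (-1)·188
188 = 1 × 99 + 89  ⟹  89 = (-1)·287 + (2)·188
99 = 1 × 89 + 10  ⟹  10 = (2)·287 + (-3)·188
89 = 8 × 10 + 9  ⟹  9 = (-17)·287 + (26)·188
10 = 1 × 9 + 1  ⟹  1 = (19)·287 + (-29)·188
So (-29)·188 ≡ 1 (mod 287), i.e. 188^(-1) ≡ -29 ≡ 258 (mod 287).
Check: 188 × 258 = 48504 ≡ 1 (mod 287)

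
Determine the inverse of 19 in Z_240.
139

gcd(19, 240) = 1, so the inverse exists.
Extended Euclidean algorithm on (240, 19):
240 = 12 × 19 + 12  ⟹  12 = (1)·240 + (-12)·19
19 = 1 × 12 + 7  ⟹  7 = (-1)·240 + (13)·19
12 = 1 × 7 + 5  ⟹  5 = (2)·240 + (-25)·19
7 = 1 × 5 + 2  ⟹  2 = (-3)·240 + (38)·19
5 = 2 × 2 + 1  ⟹  1 = (8)·240 + (-101)·19
So (-101)·19 ≡ 1 (mod 240), i.e. 19^(-1) ≡ -101 ≡ 139 (mod 240).
Check: 19 × 139 = 2641 ≡ 1 (mod 240)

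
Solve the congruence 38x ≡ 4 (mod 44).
x ≡ 14 (mod 22)

gcd(38, 44) = 2, which divides 4, so solutions exist.
Divide through by 2: 19x ≡ 2 (mod 22).
Find 19^(-1) mod 22 by the extended Euclidean algorithm:
22 = 1 × 19 + 3  ⟹  3 = (1)·22 + (-1)·19
19 = 6 × 3 + 1  ⟹  1 = (-6)·22 + (7)·19
So (7)·19 ≡ 1 (mod 22), i.e. 19^(-1) ≡ 7 (mod 22).
x ≡ 7 × 2 = 14 ≡ 14 (mod 22).
Check: 38 × 14 = 532 ≡ 4 (mod 44).
x ≡ 14 (mod 22), giving 2 solutions mod 44.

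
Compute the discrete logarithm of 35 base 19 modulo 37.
17

Baby-step giant-step with step n = ⌈√37⌉ = 7.
Baby steps 19^j mod 37 (j:value) for j=0..6: 0:1, 1:19, 2:28, 3:14, 4:7, 5:22, 6:11.
Giant-step multiplier: 19^(-7) ≡ 19^(36-7) = 19^29 ≡ 17 (mod 37).
Giant steps γ_i = 35·17^i mod 37: γ_0=35, γ_1=3, γ_2=14 (in table at j=3).
x = i·n + j = 2·7 + 3 = 17.
Check: 19^17 ≡ 35 (mod 37).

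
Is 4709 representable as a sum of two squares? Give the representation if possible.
22² + 65² (a=22, b=65)

Factorization: 4709 = 17 × 277
By Fermat: n is sum of two squares iff every prime p ≡ 3 (mod 4) appears to even power.
All primes ≡ 3 (mod 4) appear to even power.
Search a = 0, 1, 2, … for 4709 - a² a perfect square: first hit at a = 22: 4709 - 484 = 4225 = 65².
4709 = 22² + 65² = 484 + 4225 ✓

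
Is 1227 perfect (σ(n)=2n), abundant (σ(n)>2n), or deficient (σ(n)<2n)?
deficient

Proper divisors of 1227: sum = 1 + 3 + 409 = 413
Since 413 < 1227, 1227 is deficient.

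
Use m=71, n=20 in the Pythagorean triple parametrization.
(4641, 2840, 5441)

Euclid's formula: a = m² - n², b = 2mn, c = m² + n²
m = 71, n = 20
a = 71² - 20² = 5041 - 400 = 4641
b = 2 × 71 × 20 = 2840
c = 71² + 20² = 5041 + 400 = 5441
Verification: 4641² + 2840² = 21538881 + 8065600 = 29604481 = 5441² ✓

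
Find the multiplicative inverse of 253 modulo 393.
160

gcd(253, 393) = 1, so the inverse exists.
Extended Euclidean algorithm on (393, 253):
393 = 1 × 253 + 140  ⟹  140 = (1)·393 + (-1)·253
253 = 1 × 140 + 113  ⟹  113 = (-1)·393 + (2)·253
140 = 1 × 113 + 27  ⟹  27 = (2)·393 + (-3)·253
113 = 4 × 27 + 5  ⟹  5 = (-9)·393 + (14)·253
27 = 5 × 5 + 2  ⟹  2 = (47)·393 + (-73)·253
5 = 2 × 2 + 1  ⟹  1 = (-103)·393 + (160)·253
So (160)·253 ≡ 1 (mod 393), i.e. 253^(-1) ≡ 160 (mod 393).
Check: 253 × 160 = 40480 ≡ 1 (mod 393)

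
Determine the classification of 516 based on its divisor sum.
abundant

Proper divisors of 516: sum = 1 + 2 + 3 + 4 + 6 + 12 + 43 + 86 + 129 + 172 + 258 = 716
Since 716 > 516, 516 is abundant.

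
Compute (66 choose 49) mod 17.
3

Using Lucas' theorem:
Write n=66 and k=49 in base 17:
n in base 17: [3, 15]
k in base 17: [2, 15]
C(66,49) mod 17 = ∏ C(n_i, k_i) mod 17
Digit binomials (mod 17): C(3,2) = 3; C(15,15) = 1
Product: 3 × 1 = 3 ≡ 3 (mod 17)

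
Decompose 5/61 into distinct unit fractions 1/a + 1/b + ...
1/13 + 1/199 + 1/52603 + 1/4150560811 + 1/34454310087467394631

Greedy algorithm:
5/61: ceiling(61/5) = 13, use 1/13
4/793: ceiling(793/4) = 199, use 1/199
3/157807: ceiling(157807/3) = 52603, use 1/52603
2/8301121621: ceiling(8301121621/2) = 4150560811, use 1/4150560811
1/34454310087467394631: ceiling(34454310087467394631/1) = 34454310087467394631, use 1/34454310087467394631
Result: 5/61 = 1/13 + 1/199 + 1/52603 + 1/4150560811 + 1/34454310087467394631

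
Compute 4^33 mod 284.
40

Repeated squaring. Binary of 33 = 100001.
4^1 ≡ 4 (mod 284); 4^2 ≡ 16 (mod 284); 4^4 ≡ 256 (mod 284); 4^8 ≡ 216 (mod 284); 4^16 ≡ 80 (mod 284); 4^32 ≡ 152 (mod 284)
4^33 = 4^1 × 4^32 ≡ 40 (mod 284)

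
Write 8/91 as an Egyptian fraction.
1/12 + 1/219 + 1/79716

Greedy algorithm:
8/91: ceiling(91/8) = 12, use 1/12
5/1092: ceiling(1092/5) = 219, use 1/219
1/79716: ceiling(79716/1) = 79716, use 1/79716
Result: 8/91 = 1/12 + 1/219 + 1/79716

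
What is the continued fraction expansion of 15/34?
[0; 2, 3, 1, 3]

Euclidean algorithm steps:
15 = 0 × 34 + 15
34 = 2 × 15 + 4
15 = 3 × 4 + 3
4 = 1 × 3 + 1
3 = 3 × 1 + 0
Continued fraction: [0; 2, 3, 1, 3]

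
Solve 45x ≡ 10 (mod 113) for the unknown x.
x ≡ 63 (mod 113)

gcd(45, 113) = 1, which divides 10, so solutions exist.
Find 45^(-1) mod 113 by the extended Euclidean algorithm:
113 = 2 × 45 + 23  ⟹  23 = (1)·113 + (-2)·45
45 = 1 × 23 + 22  ⟹  22 = (-1)·113 + (3)·45
23 = 1 × 22 + 1  ⟹  1 = (2)·113 + (-5)·45
So (-5)·45 ≡ 1 (mod 113), i.e. 45^(-1) ≡ -5 ≡ 108 (mod 113).
x ≡ 108 × 10 = 1080 ≡ 63 (mod 113).
Check: 45 × 63 = 2835 ≡ 10 (mod 113).
Unique solution: x ≡ 63 (mod 113)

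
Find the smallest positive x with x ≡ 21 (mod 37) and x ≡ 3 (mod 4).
95

Using Chinese Remainder Theorem:
M = 37 × 4 = 148
M1 = 4, M2 = 37
y1 = 4^(-1) mod 37 = 28
y2 = 37^(-1) mod 4 = 1
x = (21×4×28 + 3×37×1) mod 148 = 95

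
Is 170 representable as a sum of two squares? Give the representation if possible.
1² + 13² (a=1, b=13)

Factorization: 170 = 2 × 5 × 17
By Fermat: n is sum of two squares iff every prime p ≡ 3 (mod 4) appears to even power.
All primes ≡ 3 (mod 4) appear to even power.
Search a = 0, 1, 2, … for 170 - a² a perfect square: first hit at a = 1: 170 - 1 = 169 = 13².
170 = 1² + 13² = 1 + 169 ✓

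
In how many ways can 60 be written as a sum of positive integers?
966467

p(n) counts ways to write n as a sum of positive integers (order ignored).
Euler's pentagonal recurrence: p(k) = p(k-1) + p(k-2) - p(k-5) - p(k-7) + p(k-12) + p(k-15) - ... (offsets j(3j∓1)/2, signs ++--, p(0)=1, p(<0)=0).
DP table for k = 0..59: p(0)=1, p(1)=1, p(2)=2, p(3)=3, p(4)=5, p(5)=7, p(6)=11, p(7)=15, p(8)=22, p(9)=30, p(10)=42, p(11)=56, p(12)=77, p(13)=101, p(14)=135, p(15)=176, p(16)=231, p(17)=297, p(18)=385, p(19)=490, p(20)=627, p(21)=792, p(22)=1002, p(23)=1255, p(24)=1575, p(25)=1958, p(26)=2436, p(27)=3010, p(28)=3718, p(29)=4565, p(30)=5604, p(31)=6842, p(32)=8349, p(33)=10143, p(34)=12310, p(35)=14883, p(36)=17977, p(37)=21637, p(38)=26015, p(39)=31185, p(40)=37338, p(41)=44583, p(42)=53174, p(43)=63261, p(44)=75175, p(45)=89134, p(46)=105558, p(47)=124754, p(48)=147273, p(49)=173525, p(50)=204226, p(51)=239943, p(52)=281589, p(53)=329931, p(54)=386155, p(55)=451276, p(56)=526823, p(57)=614154, p(58)=715220, p(59)=831820.
Final step: p(60) = p(59) + p(58) - p(55) - p(53) + p(48) + p(45) - p(38) - p(34) + p(25) + p(20) - p(9) - p(3)
= 831820 + 715220 - 451276 - 329931 + 147273 + 89134 - 26015 - 12310 + 1958 + 627 - 30 - 3
= 966467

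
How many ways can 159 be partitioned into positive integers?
97662728555

p(n) counts ways to write n as a sum of positive integers (order ignored).
Euler's pentagonal recurrence: p(k) = p(k-1) + p(k-2) - p(k-5) - p(k-7) + p(k-12) + p(k-15) - ... (offsets j(3j∓1)/2, signs ++--, p(0)=1, p(<0)=0).
DP table for k = 0..158: p(0)=1, p(1)=1, p(2)=2, p(3)=3, p(4)=5, p(5)=7, p(6)=11, p(7)=15, p(8)=22, p(9)=30, p(10)=42, p(11)=56, p(12)=77, p(13)=101, p(14)=135, p(15)=176, p(16)=231, p(17)=297, p(18)=385, p(19)=490, p(20)=627, p(21)=792, p(22)=1002, p(23)=1255, p(24)=1575, p(25)=1958, p(26)=2436, p(27)=3010, p(28)=3718, p(29)=4565, p(30)=5604, p(31)=6842, p(32)=8349, p(33)=10143, p(34)=12310, p(35)=14883, p(36)=17977, p(37)=21637, p(38)=26015, p(39)=31185, p(40)=37338, p(41)=44583, p(42)=53174, p(43)=63261, p(44)=75175, p(45)=89134, p(46)=105558, p(47)=124754, p(48)=147273, p(49)=173525, p(50)=204226, p(51)=239943, p(52)=281589, p(53)=329931, p(54)=386155, p(55)=451276, p(56)=526823, p(57)=614154, p(58)=715220, p(59)=831820, p(60)=966467, p(61)=1121505, p(62)=1300156, p(63)=1505499, p(64)=1741630, p(65)=2012558, p(66)=2323520, p(67)=2679689, p(68)=3087735, p(69)=3554345, p(70)=4087968, p(71)=4697205, p(72)=5392783, p(73)=6185689, p(74)=7089500, p(75)=8118264, p(76)=9289091, p(77)=10619863, p(78)=12132164, p(79)=13848650, p(80)=15796476, p(81)=18004327, p(82)=20506255, p(83)=23338469, p(84)=26543660, p(85)=30167357, p(86)=34262962, p(87)=38887673, p(88)=44108109, p(89)=49995925, p(90)=56634173, p(91)=64112359, p(92)=72533807, p(93)=82010177, p(94)=92669720, p(95)=104651419, p(96)=118114304, p(97)=133230930, p(98)=150198136, p(99)=169229875, p(100)=190569292, p(101)=214481126, p(102)=241265379, p(103)=271248950, p(104)=304801365, p(105)=342325709, p(106)=384276336, p(107)=431149389, p(108)=483502844, p(109)=541946240, p(110)=607163746, p(111)=679903203, p(112)=761002156, p(113)=851376628, p(114)=952050665, p(115)=1064144451, p(116)=1188908248, p(117)=1327710076, p(118)=1482074143, p(119)=1653668665, p(120)=1844349560, p(121)=2056148051, p(122)=2291320912, p(123)=2552338241, p(124)=2841940500, p(125)=3163127352, p(126)=3519222692, p(127)=3913864295, p(128)=4351078600, p(129)=4835271870, p(130)=5371315400, p(131)=5964539504, p(132)=6620830889, p(133)=7346629512, p(134)=8149040695, p(135)=9035836076, p(136)=10015581680, p(137)=11097645016, p(138)=12292341831, p(139)=13610949895, p(140)=15065878135, p(141)=16670689208, p(142)=18440293320, p(143)=20390982757, p(144)=22540654445, p(145)=24908858009, p(146)=27517052599, p(147)=30388671978, p(148)=33549419497, p(149)=37027355200, p(150)=40853235313, p(151)=45060624582, p(152)=49686288421, p(153)=54770336324, p(154)=60356673280, p(155)=66493182097, p(156)=73232243759, p(157)=80630964769, p(158)=88751778802.
Final step: p(159) = p(158) + p(157) - p(154) - p(152) + p(147) + p(144) - p(137) - p(133) + p(124) + p(119) - p(108) - p(102) + p(89) + p(82) - p(67) - p(59) + p(42) + p(33) - p(14) - p(4)
= 88751778802 + 80630964769 - 60356673280 - 49686288421 + 30388671978 + 22540654445 - 11097645016 - 7346629512 + 2841940500 + 1653668665 - 483502844 - 241265379 + 49995925 + 20506255 - 2679689 - 831820 + 53174 + 10143 - 135 - 5
= 97662728555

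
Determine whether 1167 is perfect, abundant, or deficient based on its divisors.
deficient

Proper divisors of 1167: sum = 1 + 3 + 389 = 393
Since 393 < 1167, 1167 is deficient.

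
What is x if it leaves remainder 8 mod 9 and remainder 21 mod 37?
206

Using Chinese Remainder Theorem:
M = 9 × 37 = 333
M1 = 37, M2 = 9
y1 = 37^(-1) mod 9 = 1
y2 = 9^(-1) mod 37 = 33
x = (8×37×1 + 21×9×33) mod 333 = 206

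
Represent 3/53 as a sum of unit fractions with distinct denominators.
1/18 + 1/954

Greedy algorithm:
3/53: ceiling(53/3) = 18, use 1/18
1/954: ceiling(954/1) = 954, use 1/954
Result: 3/53 = 1/18 + 1/954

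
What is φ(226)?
112

226 = 2 × 113
φ(n) = n × ∏(1 - 1/p) for each prime p dividing n
φ(226) = 226 × (1 - 1/2) × (1 - 1/113) = 112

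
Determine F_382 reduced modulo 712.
335

Matrix identity: Q^n = [[F_(n+1), F_n], [F_n, F_(n-1)]] with Q = [[1,1],[1,0]].
n = 382 = 101111110₂. Square-and-multiply, entries mod 712:
Q^1 = [[1,1],[1,0]]
Q^2 = (Q^1)² = [[2,1],[1,1]]
Q^5 = (Q^2)²·Q = [[8,5],[5,3]]
Q^11 = (Q^5)²·Q = [[144,89],[89,55]]
Q^23 = (Q^11)²·Q = [[88,177],[177,623]]
Q^47 = (Q^23)²·Q = [[448,625],[625,535]]
Q^95 = (Q^47)²·Q = [[288,369],[369,631]]
Q^191 = (Q^95)²·Q = [[8,521],[521,199]]
Q^382 = (Q^191)² = [[233,335],[335,610]]
F_382 mod 712 = Q^382[0][1] = 335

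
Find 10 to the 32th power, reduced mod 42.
16

Repeated squaring. Binary of 32 = 100000.
10^1 ≡ 10 (mod 42); 10^2 ≡ 16 (mod 42); 10^4 ≡ 4 (mod 42); 10^8 ≡ 16 (mod 42); 10^16 ≡ 4 (mod 42); 10^32 ≡ 16 (mod 42)
10^32 = 10^32 ≡ 16 (mod 42)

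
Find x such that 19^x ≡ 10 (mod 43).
16

Baby-step giant-step with step n = ⌈√43⌉ = 7.
Baby steps 19^j mod 43 (j:value) for j=0..6: 0:1, 1:19, 2:17, 3:22, 4:31, 5:30, 6:11.
Giant-step multiplier: 19^(-7) ≡ 19^(42-7) = 19^35 ≡ 7 (mod 43).
Giant steps γ_i = 10·7^i mod 43: γ_0=10, γ_1=27, γ_2=17 (in table at j=2).
x = i·n + j = 2·7 + 2 = 16.
Check: 19^16 ≡ 10 (mod 43).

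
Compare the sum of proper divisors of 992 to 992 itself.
abundant

Proper divisors of 992: sum = 1 + 2 + 4 + 8 + 16 + 31 + 32 + 62 + 124 + 248 + 496 = 1024
Since 1024 > 992, 992 is abundant.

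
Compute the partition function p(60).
966467

p(n) counts ways to write n as a sum of positive integers (order ignored).
Euler's pentagonal recurrence: p(k) = p(k-1) + p(k-2) - p(k-5) - p(k-7) + p(k-12) + p(k-15) - ... (offsets j(3j∓1)/2, signs ++--, p(0)=1, p(<0)=0).
DP table for k = 0..59: p(0)=1, p(1)=1, p(2)=2, p(3)=3, p(4)=5, p(5)=7, p(6)=11, p(7)=15, p(8)=22, p(9)=30, p(10)=42, p(11)=56, p(12)=77, p(13)=101, p(14)=135, p(15)=176, p(16)=231, p(17)=297, p(18)=385, p(19)=490, p(20)=627, p(21)=792, p(22)=1002, p(23)=1255, p(24)=1575, p(25)=1958, p(26)=2436, p(27)=3010, p(28)=3718, p(29)=4565, p(30)=5604, p(31)=6842, p(32)=8349, p(33)=10143, p(34)=12310, p(35)=14883, p(36)=17977, p(37)=21637, p(38)=26015, p(39)=31185, p(40)=37338, p(41)=44583, p(42)=53174, p(43)=63261, p(44)=75175, p(45)=89134, p(46)=105558, p(47)=124754, p(48)=147273, p(49)=173525, p(50)=204226, p(51)=239943, p(52)=281589, p(53)=329931, p(54)=386155, p(55)=451276, p(56)=526823, p(57)=614154, p(58)=715220, p(59)=831820.
Final step: p(60) = p(59) + p(58) - p(55) - p(53) + p(48) + p(45) - p(38) - p(34) + p(25) + p(20) - p(9) - p(3)
= 831820 + 715220 - 451276 - 329931 + 147273 + 89134 - 26015 - 12310 + 1958 + 627 - 30 - 3
= 966467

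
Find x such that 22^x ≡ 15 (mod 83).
63

Baby-step giant-step with step n = ⌈√83⌉ = 10.
Baby steps 22^j mod 83 (j:value) for j=0..9: 0:1, 1:22, 2:69, 3:24, 4:30, 5:79, 6:78, 7:56, 8:70, 9:46.
Giant-step multiplier: 22^(-10) ≡ 22^(82-10) = 22^72 ≡ 26 (mod 83).
Giant steps γ_i = 15·26^i mod 83: γ_0=15, γ_1=58, γ_2=14, γ_3=32, γ_4=2, γ_5=52, γ_6=24 (in table at j=3).
x = i·n + j = 6·10 + 3 = 63.
Check: 22^63 ≡ 15 (mod 83).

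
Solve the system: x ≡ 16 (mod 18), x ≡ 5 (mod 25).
430

Using Chinese Remainder Theorem:
M = 18 × 25 = 450
M1 = 25, M2 = 18
y1 = 25^(-1) mod 18 = 13
y2 = 18^(-1) mod 25 = 7
x = (16×25×13 + 5×18×7) mod 450 = 430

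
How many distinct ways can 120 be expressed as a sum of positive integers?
1844349560

p(n) counts ways to write n as a sum of positive integers (order ignored).
Euler's pentagonal recurrence: p(k) = p(k-1) + p(k-2) - p(k-5) - p(k-7) + p(k-12) + p(k-15) - ... (offsets j(3j∓1)/2, signs ++--, p(0)=1, p(<0)=0).
DP table for k = 0..119: p(0)=1, p(1)=1, p(2)=2, p(3)=3, p(4)=5, p(5)=7, p(6)=11, p(7)=15, p(8)=22, p(9)=30, p(10)=42, p(11)=56, p(12)=77, p(13)=101, p(14)=135, p(15)=176, p(16)=231, p(17)=297, p(18)=385, p(19)=490, p(20)=627, p(21)=792, p(22)=1002, p(23)=1255, p(24)=1575, p(25)=1958, p(26)=2436, p(27)=3010, p(28)=3718, p(29)=4565, p(30)=5604, p(31)=6842, p(32)=8349, p(33)=10143, p(34)=12310, p(35)=14883, p(36)=17977, p(37)=21637, p(38)=26015, p(39)=31185, p(40)=37338, p(41)=44583, p(42)=53174, p(43)=63261, p(44)=75175, p(45)=89134, p(46)=105558, p(47)=124754, p(48)=147273, p(49)=173525, p(50)=204226, p(51)=239943, p(52)=281589, p(53)=329931, p(54)=386155, p(55)=451276, p(56)=526823, p(57)=614154, p(58)=715220, p(59)=831820, p(60)=966467, p(61)=1121505, p(62)=1300156, p(63)=1505499, p(64)=1741630, p(65)=2012558, p(66)=2323520, p(67)=2679689, p(68)=3087735, p(69)=3554345, p(70)=4087968, p(71)=4697205, p(72)=5392783, p(73)=6185689, p(74)=7089500, p(75)=8118264, p(76)=9289091, p(77)=10619863, p(78)=12132164, p(79)=13848650, p(80)=15796476, p(81)=18004327, p(82)=20506255, p(83)=23338469, p(84)=26543660, p(85)=30167357, p(86)=34262962, p(87)=38887673, p(88)=44108109, p(89)=49995925, p(90)=56634173, p(91)=64112359, p(92)=72533807, p(93)=82010177, p(94)=92669720, p(95)=104651419, p(96)=118114304, p(97)=133230930, p(98)=150198136, p(99)=169229875, p(100)=190569292, p(101)=214481126, p(102)=241265379, p(103)=271248950, p(104)=304801365, p(105)=342325709, p(106)=384276336, p(107)=431149389, p(108)=483502844, p(109)=541946240, p(110)=607163746, p(111)=679903203, p(112)=761002156, p(113)=851376628, p(114)=952050665, p(115)=1064144451, p(116)=1188908248, p(117)=1327710076, p(118)=1482074143, p(119)=1653668665.
Final step: p(120) = p(119) + p(118) - p(115) - p(113) + p(108) + p(105) - p(98) - p(94) + p(85) + p(80) - p(69) - p(63) + p(50) + p(43) - p(28) - p(20) + p(3)
= 1653668665 + 1482074143 - 1064144451 - 851376628 + 483502844 + 342325709 - 150198136 - 92669720 + 30167357 + 15796476 - 3554345 - 1505499 + 204226 + 63261 - 3718 - 627 + 3
= 1844349560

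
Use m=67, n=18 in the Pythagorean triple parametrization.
(4165, 2412, 4813)

Euclid's formula: a = m² - n², b = 2mn, c = m² + n²
m = 67, n = 18
a = 67² - 18² = 4489 - 324 = 4165
b = 2 × 67 × 18 = 2412
c = 67² + 18² = 4489 + 324 = 4813
Verification: 4165² + 2412² = 17347225 + 5817744 = 23164969 = 4813² ✓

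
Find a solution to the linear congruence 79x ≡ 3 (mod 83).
x ≡ 20 (mod 83)

gcd(79, 83) = 1, which divides 3, so solutions exist.
Find 79^(-1) mod 83 by the extended Euclidean algorithm:
83 = 1 × 79 + 4  ⟹  4 = (1)·83 + (-1)·79
79 = 19 × 4 + 3  ⟹  3 = (-19)·83 + (20)·79
4 = 1 × 3 + 1  ⟹  1 = (20)·83 + (-21)·79
So (-21)·79 ≡ 1 (mod 83), i.e. 79^(-1) ≡ -21 ≡ 62 (mod 83).
x ≡ 62 × 3 = 186 ≡ 20 (mod 83).
Check: 79 × 20 = 1580 ≡ 3 (mod 83).
Unique solution: x ≡ 20 (mod 83)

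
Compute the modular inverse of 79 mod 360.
319

gcd(79, 360) = 1, so the inverse exists.
Extended Euclidean algorithm on (360, 79):
360 = 4 × 79 + 44  ⟹  44 = (1)·360 + (-4)·79
79 = 1 × 44 + 35  ⟹  35 = (-1)·360 + (5)·79
44 = 1 × 35 + 9  ⟹  9 = (2)·360 + (-9)·79
35 = 3 × 9 + 8  ⟹  8 = (-7)·360 + (32)·79
9 = 1 × 8 + 1  ⟹  1 = (9)·360 + (-41)·79
So (-41)·79 ≡ 1 (mod 360), i.e. 79^(-1) ≡ -41 ≡ 319 (mod 360).
Check: 79 × 319 = 25201 ≡ 1 (mod 360)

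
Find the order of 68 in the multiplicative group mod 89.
44

89 is prime, so ord(68) divides φ(89) = 88.
Divisors of 88: 1, 2, 4, 8, 11, 22, 44, 88.
Repeated squaring: 68^1 ≡ 68, 68^2 ≡ 85, 68^4 ≡ 16, 68^8 ≡ 78, 68^16 ≡ 32, 68^32 ≡ 45, 68^64 ≡ 67 (mod 89).
Test 68^d mod 89 for each divisor d in increasing order:
68^1 ≡ 68
68^2 ≡ 85
68^4 ≡ 16
68^8 ≡ 78
68^11 = 68^8·68^2·68^1 ≡ 55
68^22 = 68^16·68^4·68^2 ≡ 88
68^44 = 68^32·68^8·68^4 ≡ 1  ← first divisor giving 1
The order is 44.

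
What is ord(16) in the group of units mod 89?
11

89 is prime, so ord(16) divides φ(89) = 88.
Divisors of 88: 1, 2, 4, 8, 11, 22, 44, 88.
Repeated squaring: 16^1 ≡ 16, 16^2 ≡ 78, 16^4 ≡ 32, 16^8 ≡ 45, 16^16 ≡ 67, 16^32 ≡ 39, 16^64 ≡ 8 (mod 89).
Test 16^d mod 89 for each divisor d in increasing order:
16^1 ≡ 16
16^2 ≡ 78
16^4 ≡ 32
16^8 ≡ 45
16^11 = 16^8·16^2·16^1 ≡ 1  ← first divisor giving 1
The order is 11.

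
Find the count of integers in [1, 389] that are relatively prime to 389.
388

389 = 389
φ(n) = n × ∏(1 - 1/p) for each prime p dividing n
φ(389) = 389 × (1 - 1/389) = 388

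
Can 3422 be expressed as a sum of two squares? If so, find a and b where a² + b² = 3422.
Not possible

Factorization: 3422 = 2 × 29 × 59
By Fermat: n is sum of two squares iff every prime p ≡ 3 (mod 4) appears to even power.
Prime(s) ≡ 3 (mod 4) with odd exponent: [(59, 1)]
Therefore 3422 cannot be expressed as a² + b².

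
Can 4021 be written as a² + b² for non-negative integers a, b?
39² + 50² (a=39, b=50)

Factorization: 4021 = 4021
By Fermat: n is sum of two squares iff every prime p ≡ 3 (mod 4) appears to even power.
All primes ≡ 3 (mod 4) appear to even power.
Search a = 0, 1, 2, … for 4021 - a² a perfect square: first hit at a = 39: 4021 - 1521 = 2500 = 50².
4021 = 39² + 50² = 1521 + 2500 ✓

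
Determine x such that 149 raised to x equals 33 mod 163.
2

Baby-step giant-step with step n = ⌈√163⌉ = 13.
Baby steps 149^j mod 163 (j:value) for j=0..12: 0:1, 1:149, 2:33, 3:27, 4:111, 5:76, 6:77, 7:63, 8:96, 9:123, 10:71, 11:147, 12:61.
h = 33 is already in the table at j=2, so x = 2.
Check: 149^2 ≡ 33 (mod 163).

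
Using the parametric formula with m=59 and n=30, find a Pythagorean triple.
(2581, 3540, 4381)

Euclid's formula: a = m² - n², b = 2mn, c = m² + n²
m = 59, n = 30
a = 59² - 30² = 3481 - 900 = 2581
b = 2 × 59 × 30 = 3540
c = 59² + 30² = 3481 + 900 = 4381
Verification: 2581² + 3540² = 6661561 + 12531600 = 19193161 = 4381² ✓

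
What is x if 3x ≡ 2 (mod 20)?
x ≡ 14 (mod 20)

gcd(3, 20) = 1, which divides 2, so solutions exist.
Find 3^(-1) mod 20 by the extended Euclidean algorithm:
20 = 6 × 3 + 2  ⟹  2 = (1)·20 + (-6)·3
3 = 1 × 2 + 1  ⟹  1 = (-1)·20 + (7)·3
So (7)·3 ≡ 1 (mod 20), i.e. 3^(-1) ≡ 7 (mod 20).
x ≡ 7 × 2 = 14 ≡ 14 (mod 20).
Check: 3 × 14 = 42 ≡ 2 (mod 20).
Unique solution: x ≡ 14 (mod 20)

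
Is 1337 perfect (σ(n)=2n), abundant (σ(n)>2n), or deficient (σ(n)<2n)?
deficient

Proper divisors of 1337: sum = 1 + 7 + 191 = 199
Since 199 < 1337, 1337 is deficient.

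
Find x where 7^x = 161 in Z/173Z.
137

Baby-step giant-step with step n = ⌈√173⌉ = 14.
Baby steps 7^j mod 173 (j:value) for j=0..13: 0:1, 1:7, 2:49, 3:170, 4:152, 5:26, 6:9, 7:63, 8:95, 9:146, 10:157, 11:61, 12:81, 13:48.
Giant-step multiplier: 7^(-14) ≡ 7^(172-14) = 7^158 ≡ 121 (mod 173).
Giant steps γ_i = 161·121^i mod 173: γ_0=161, γ_1=105, γ_2=76, γ_3=27, γ_4=153, γ_5=2, γ_6=69, γ_7=45, γ_8=82, γ_9=61 (in table at j=11).
x = i·n + j = 9·14 + 11 = 137.
Check: 7^137 ≡ 161 (mod 173).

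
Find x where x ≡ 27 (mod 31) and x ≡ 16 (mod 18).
430

Using Chinese Remainder Theorem:
M = 31 × 18 = 558
M1 = 18, M2 = 31
y1 = 18^(-1) mod 31 = 19
y2 = 31^(-1) mod 18 = 7
x = (27×18×19 + 16×31×7) mod 558 = 430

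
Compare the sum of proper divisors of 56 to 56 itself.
abundant

Proper divisors of 56: sum = 1 + 2 + 4 + 7 + 8 + 14 + 28 = 64
Since 64 > 56, 56 is abundant.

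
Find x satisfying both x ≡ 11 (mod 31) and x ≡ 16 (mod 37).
941

Using Chinese Remainder Theorem:
M = 31 × 37 = 1147
M1 = 37, M2 = 31
y1 = 37^(-1) mod 31 = 26
y2 = 31^(-1) mod 37 = 6
x = (11×37×26 + 16×31×6) mod 1147 = 941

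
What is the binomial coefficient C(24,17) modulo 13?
5

Using Lucas' theorem:
Write n=24 and k=17 in base 13:
n in base 13: [1, 11]
k in base 13: [1, 4]
C(24,17) mod 13 = ∏ C(n_i, k_i) mod 13
Digit binomials (mod 13): C(1,1) = 1; C(11,4) = 330 ≡ 5
Product: 1 × 5 = 5 ≡ 5 (mod 13)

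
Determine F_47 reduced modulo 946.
299

Matrix identity: Q^n = [[F_(n+1), F_n], [F_n, F_(n-1)]] with Q = [[1,1],[1,0]].
n = 47 = 101111₂. Square-and-multiply, entries mod 946:
Q^1 = [[1,1],[1,0]]
Q^2 = (Q^1)² = [[2,1],[1,1]]
Q^5 = (Q^2)²·Q = [[8,5],[5,3]]
Q^11 = (Q^5)²·Q = [[144,89],[89,55]]
Q^23 = (Q^11)²·Q = [[14,277],[277,683]]
Q^47 = (Q^23)²·Q = [[384,299],[299,85]]
F_47 mod 946 = Q^47[0][1] = 299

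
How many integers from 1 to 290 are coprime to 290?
112

290 = 2 × 5 × 29
φ(n) = n × ∏(1 - 1/p) for each prime p dividing n
φ(290) = 290 × (1 - 1/2) × (1 - 1/5) × (1 - 1/29) = 112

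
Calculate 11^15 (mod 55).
11

Repeated squaring. Binary of 15 = 1111.
11^1 ≡ 11 (mod 55); 11^2 ≡ 11 (mod 55); 11^4 ≡ 11 (mod 55); 11^8 ≡ 11 (mod 55)
11^15 = 11^1 × 11^2 × 11^4 × 11^8 ≡ 11 (mod 55)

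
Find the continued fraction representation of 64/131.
[0; 2, 21, 3]

Euclidean algorithm steps:
64 = 0 × 131 + 64
131 = 2 × 64 + 3
64 = 21 × 3 + 1
3 = 3 × 1 + 0
Continued fraction: [0; 2, 21, 3]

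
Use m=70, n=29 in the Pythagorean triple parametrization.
(4059, 4060, 5741)

Euclid's formula: a = m² - n², b = 2mn, c = m² + n²
m = 70, n = 29
a = 70² - 29² = 4900 - 841 = 4059
b = 2 × 70 × 29 = 4060
c = 70² + 29² = 4900 + 841 = 5741
Verification: 4059² + 4060² = 16475481 + 16483600 = 32959081 = 5741² ✓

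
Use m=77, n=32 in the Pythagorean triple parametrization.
(4905, 4928, 6953)

Euclid's formula: a = m² - n², b = 2mn, c = m² + n²
m = 77, n = 32
a = 77² - 32² = 5929 - 1024 = 4905
b = 2 × 77 × 32 = 4928
c = 77² + 32² = 5929 + 1024 = 6953
Verification: 4905² + 4928² = 24059025 + 24285184 = 48344209 = 6953² ✓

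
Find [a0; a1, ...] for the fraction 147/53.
[2; 1, 3, 2, 2, 2]

Euclidean algorithm steps:
147 = 2 × 53 + 41
53 = 1 × 41 + 12
41 = 3 × 12 + 5
12 = 2 × 5 + 2
5 = 2 × 2 + 1
2 = 2 × 1 + 0
Continued fraction: [2; 1, 3, 2, 2, 2]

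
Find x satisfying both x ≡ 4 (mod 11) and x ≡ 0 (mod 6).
48

Using Chinese Remainder Theorem:
M = 11 × 6 = 66
M1 = 6, M2 = 11
y1 = 6^(-1) mod 11 = 2
y2 = 11^(-1) mod 6 = 5
x = (4×6×2 + 0×11×5) mod 66 = 48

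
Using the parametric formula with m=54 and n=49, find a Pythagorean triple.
(515, 5292, 5317)

Euclid's formula: a = m² - n², b = 2mn, c = m² + n²
m = 54, n = 49
a = 54² - 49² = 2916 - 2401 = 515
b = 2 × 54 × 49 = 5292
c = 54² + 49² = 2916 + 2401 = 5317
Verification: 515² + 5292² = 265225 + 28005264 = 28270489 = 5317² ✓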